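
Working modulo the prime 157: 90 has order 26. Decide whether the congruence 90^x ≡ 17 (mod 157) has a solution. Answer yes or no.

17 ∈ ⟨90⟩ iff 17^26 ≡ 1 (mod 157), since |⟨90⟩| = 26.
17^26 mod 157 = 144.
Since 144 ≠ 1, 17 does not lie in the subgroup.

no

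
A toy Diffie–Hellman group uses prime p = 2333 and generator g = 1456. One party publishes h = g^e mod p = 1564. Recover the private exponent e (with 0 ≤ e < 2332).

Baby-step giant-step with m = ceil(sqrt(2332)) = 49.
Baby table (1456^j mod 2333 for j=0..48):
  0:1  1:1456  2:1572  3:159  4:537  5:317  6:1951  7:1395
  8:1410  9:2253  10:170  11:222  12:1278  13:1367  14:303  15:231
  16:384  17:1517  18:1734  19:398  20:904  21:412  22:291  23:1423
  24:184  25:1942  26:2289  27:1260  28:822  29:3  30:2035  31:50
  32:477  33:1611  34:951  35:1187  36:1852  37:1897  38:2093  39:510
  40:666  41:1501  42:1768  43:909  44:693  45:1152  46:2218  47:536
  48:1194
Giant step factor: 1456^(-49) ≡ 1028 (mod 2333).
Scan 1564·1028^i mod 2333 for i = 0, 1, …:
  i=0: 1564   i=1: 355   i=2: 992   i=3: 255
  i=4: 844   i=5: 2089   i=6: 1132   i=7: 1862
  i=8: 1076   i=9: 286   i=10: 50
Match at i=10, j=31: e = 10·49 + 31 = 521.

521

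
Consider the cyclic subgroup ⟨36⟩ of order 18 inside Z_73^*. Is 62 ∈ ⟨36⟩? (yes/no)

⟨36⟩ has order 18; its elements mod 73 are {1, 2, 4, 8, 9, 16, 18, 32, 36, 37, 41, 55, 57, 64, 65, 69, 71, 72}.
62 is not in this set.

no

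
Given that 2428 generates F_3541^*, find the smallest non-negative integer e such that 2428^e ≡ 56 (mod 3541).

1322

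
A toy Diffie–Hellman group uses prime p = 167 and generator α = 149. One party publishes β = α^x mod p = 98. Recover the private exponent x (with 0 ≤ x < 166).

Baby-step giant-step with m = ceil(sqrt(166)) = 13.
Baby table (149^j mod 167 for j=0..12):
  0:1  1:149  2:157  3:13  4:100  5:37  6:2  7:131
  8:147  9:26  10:33  11:74  12:4
Giant step factor: 149^(-13) ≡ 109 (mod 167).
Scan 98·109^i mod 167 for i = 0, 1, …:
  i=0: 98   i=1: 161   i=2: 14   i=3: 23
  i=4: 2
Match at i=4, j=6: x = 4·13 + 6 = 58.

58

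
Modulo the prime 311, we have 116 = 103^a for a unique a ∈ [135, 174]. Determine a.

165

Compute 103^135 mod 311 = 296, then multiply by 103 repeatedly:
  103^135=296  103^136=10  103^137=97  103^138=39  103^139=285
  103^140=121  103^141=23  103^142=192  103^143=183  103^144=189
  103^145=185  103^146=84  103^147=255  103^148=141  103^149=217
  103^150=270  103^151=131  103^152=120  103^153=231  103^154=157
  103^155=310  103^156=208  103^157=276  103^158=127  103^159=19
  103^160=91  103^161=43  103^162=75  103^163=261  103^164=137
  103^165=116
Found 116 at exponent 165.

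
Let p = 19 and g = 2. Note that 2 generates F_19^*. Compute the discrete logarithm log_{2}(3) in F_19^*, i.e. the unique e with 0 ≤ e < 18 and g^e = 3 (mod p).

13

Successive powers of 2 modulo 19:
  2^0=1  2^1=2  2^2=4  2^3=8  2^4=16  2^5=13
  2^6=7  2^7=14  2^8=9  2^9=18  2^10=17  2^11=15
  2^12=11  2^13=3
So 2^13 ≡ 3 (mod 19), giving e = 13.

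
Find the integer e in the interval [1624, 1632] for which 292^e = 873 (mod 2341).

1625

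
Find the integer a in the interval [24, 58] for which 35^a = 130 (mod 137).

30

Compute 35^24 mod 137 = 133, then multiply by 35 repeatedly:
  35^24=133  35^25=134  35^26=32  35^27=24  35^28=18
  35^29=82  35^30=130
Found 130 at exponent 30.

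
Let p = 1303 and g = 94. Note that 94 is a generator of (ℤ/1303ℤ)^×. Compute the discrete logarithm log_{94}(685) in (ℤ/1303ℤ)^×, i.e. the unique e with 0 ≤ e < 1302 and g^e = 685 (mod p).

562

Baby-step giant-step with m = ceil(sqrt(1302)) = 37.
Baby table (94^j mod 1303 for j=0..36):
  0:1  1:94  2:1018  3:573  4:439  5:873  6:1276  7:68
  8:1180  9:165  10:1177  11:1186  12:729  13:770  14:715  15:757
  16:796  17:553  18:1165  19:58  20:240  21:409  22:659  23:705
  24:1120  25:1040  26:35  27:684  28:449  29:510  30:1032  31:586
  32:358  33:1077  34:907  35:563  36:802
Giant step factor: 94^(-37) ≡ 7 (mod 1303).
Scan 685·7^i mod 1303 for i = 0, 1, …:
  i=0: 685   i=1: 886   i=2: 990   i=3: 415
  i=4: 299   i=5: 790   i=6: 318   i=7: 923
  i=8: 1249   i=9: 925     …   i=14: 382
  i=15: 68
Match at i=15, j=7: e = 15·37 + 7 = 562.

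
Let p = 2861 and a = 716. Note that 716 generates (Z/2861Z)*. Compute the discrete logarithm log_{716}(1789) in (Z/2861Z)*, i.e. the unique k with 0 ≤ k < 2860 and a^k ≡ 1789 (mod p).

Baby-step giant-step with m = ceil(sqrt(2860)) = 54.
Baby table (716^j mod 2861 for j=0..53):
  0:1  1:716  2:537  3:1118  4:2269  5:2417  6:2528  7:1896
  8:1422  9:2497  10:2588  11:1941  12:2171  13:913  14:1400  15:1050
  16:2218  17:233  18:890  19:2098  20:143  21:2253  22:2405  23:2519
  24:1174  25:2311  26:1018  27:2194  28:215  29:2307  30:1015  31:46
  32:1465  33:1814  34:2791  35:1378  36:2464  37:1848  38:1386  39:2470
  40:422  41:1747  42:595  43:2592  44:1944  45:1458  46:2524  47:1893
  48:2135  49:886  50:2095  51:856  52:642  53:1912
Giant step factor: 716^(-54) ≡ 409 (mod 2861).
Scan 1789·409^i mod 2861 for i = 0, 1, …:
  i=0: 1789   i=1: 2146   i=2: 2248   i=3: 1051
  i=4: 709   i=5: 1020   i=6: 2335   i=7: 2302
  i=8: 249   i=9: 1706   i=10: 2531   i=11: 2358
  i=12: 265   i=13: 2528
Match at i=13, j=6: k = 13·54 + 6 = 708.

708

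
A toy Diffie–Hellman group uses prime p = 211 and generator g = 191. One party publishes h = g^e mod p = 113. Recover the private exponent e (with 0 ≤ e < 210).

6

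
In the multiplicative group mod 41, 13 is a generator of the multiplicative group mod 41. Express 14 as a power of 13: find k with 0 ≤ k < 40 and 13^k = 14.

15

Successive powers of 13 modulo 41:
  13^0=1  13^1=13  13^2=5  13^3=24  13^4=25  13^5=38
  13^6=2  13^7=26  13^8=10  13^9=7  13^10=9  13^11=35
  13^12=4  13^13=11  13^14=20  13^15=14
So 13^15 ≡ 14 (mod 41), giving k = 15.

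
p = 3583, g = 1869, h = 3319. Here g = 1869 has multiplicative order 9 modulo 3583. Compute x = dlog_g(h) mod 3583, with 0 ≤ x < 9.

Successive powers of 1869 modulo 3583:
  1869^0=1  1869^1=1869  1869^2=3319
So 1869^2 ≡ 3319 (mod 3583), giving x = 2.

2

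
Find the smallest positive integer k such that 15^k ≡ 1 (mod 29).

28

The order of 15 must divide p − 1 = 28 = 2^2 · 7.
Divisors: 1, 2, 4, 7, 14, 28.
Check each in increasing order: 15^1 ≡ 15;  15^2 ≡ 22;  15^4 ≡ 20;  15^7 ≡ 17;  15^14 ≡ 28;  15^28 ≡ 1.
Smallest exponent giving 1 is 28.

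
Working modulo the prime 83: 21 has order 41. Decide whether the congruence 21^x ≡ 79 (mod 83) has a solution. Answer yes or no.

no

79 ∈ ⟨21⟩ iff 79^41 ≡ 1 (mod 83), since |⟨21⟩| = 41.
79^41 mod 83 = 82.
Since 82 ≠ 1, 79 does not lie in the subgroup.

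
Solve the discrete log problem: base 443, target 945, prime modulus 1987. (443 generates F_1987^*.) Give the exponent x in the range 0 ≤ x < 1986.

Baby-step giant-step with m = ceil(sqrt(1986)) = 45.
Baby table (443^j mod 1987 for j=0..44):
  0:1  1:443  2:1523  3:1096  4:700  5:128  6:1068  7:218
  8:1198  9:185  10:488  11:1588  12:86  13:345  14:1823  15:867
  16:590  17:1073  18:446  19:865  20:1691  21:14  22:241  23:1452
  24:1435  25:1852  26:1792  27:1043  28:1065  29:876  30:603  31:871
  32:375  33:1204  34:856  35:1678  36:216  37:312  38:1113  39:283
  40:188  41:1817  42:196  43:1387  44:458
Giant step factor: 443^(-45) ≡ 1418 (mod 1987).
Scan 945·1418^i mod 1987 for i = 0, 1, …:
  i=0: 945   i=1: 772   i=2: 1846   i=3: 749
  i=4: 1024   i=5: 1522   i=6: 314   i=7: 164
  i=8: 73   i=9: 190     …   i=28: 1594
  i=29: 1073
Match at i=29, j=17: x = 29·45 + 17 = 1322.

1322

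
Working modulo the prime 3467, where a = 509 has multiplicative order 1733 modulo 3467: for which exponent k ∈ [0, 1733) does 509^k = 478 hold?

Baby-step giant-step with m = ceil(sqrt(1733)) = 42.
Baby table (509^j mod 3467 for j=0..41):
  0:1  1:509  2:2523  3:1417  4:117  5:614  6:496  7:2840
  8:3288  9:2498  10:2560  11:2915  12:3326  13:1038  14:1358  15:1289
  16:838  17:101  18:2871  19:1732  20:970  21:1416  22:3075  23:1558
  24:2546  25:2723  26:2674  27:2002  28:3187  29:3094  30:828  31:1945
  32:1910  33:1430  34:3267  35:2210  36:1582  37:894  38:869  39:2012
  40:1343  41:588
Giant step factor: 509^(-42) ≡ 1801 (mod 3467).
Scan 478·1801^i mod 3467 for i = 0, 1, …:
  i=0: 478   i=1: 1062   i=2: 2345   i=3: 539
  i=4: 3446   i=5: 316   i=6: 528   i=7: 970
Match at i=7, j=20: k = 7·42 + 20 = 314.

314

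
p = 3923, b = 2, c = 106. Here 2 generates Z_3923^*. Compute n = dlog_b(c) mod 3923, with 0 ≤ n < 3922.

1303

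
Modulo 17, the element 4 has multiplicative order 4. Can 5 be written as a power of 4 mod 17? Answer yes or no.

⟨4⟩ has order 4; its elements mod 17 are {1, 4, 13, 16}.
5 is not in this set.

no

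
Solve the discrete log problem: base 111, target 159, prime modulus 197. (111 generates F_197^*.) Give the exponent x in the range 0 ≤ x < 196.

193

Baby-step giant-step with m = ceil(sqrt(196)) = 14.
Baby table (111^j mod 197 for j=0..13):
  0:1  1:111  2:107  3:57  4:23  5:189  6:97  7:129
  8:135  9:13  10:64  11:12  12:150  13:102
Giant step factor: 111^(-14) ≡ 161 (mod 197).
Scan 159·161^i mod 197 for i = 0, 1, …:
  i=0: 159   i=1: 186   i=2: 2   i=3: 125
  i=4: 31   i=5: 66   i=6: 185   i=7: 38
  i=8: 11   i=9: 195   i=10: 72   i=11: 166
  i=12: 131   i=13: 12
Match at i=13, j=11: x = 13·14 + 11 = 193.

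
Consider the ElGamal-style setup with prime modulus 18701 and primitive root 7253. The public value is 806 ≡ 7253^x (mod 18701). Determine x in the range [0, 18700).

7368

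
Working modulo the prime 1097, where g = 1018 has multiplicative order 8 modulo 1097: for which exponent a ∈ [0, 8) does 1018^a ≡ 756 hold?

2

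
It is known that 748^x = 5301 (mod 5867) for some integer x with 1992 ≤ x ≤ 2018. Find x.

2011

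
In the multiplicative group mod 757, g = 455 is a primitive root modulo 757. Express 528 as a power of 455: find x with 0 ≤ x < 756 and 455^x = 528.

396

Baby-step giant-step with m = ceil(sqrt(756)) = 28.
Baby table (455^j mod 757 for j=0..27):
  0:1  1:455  2:364  3:594  4:21  5:471  6:74  7:362
  8:441  9:50  10:40  11:32  12:177  13:293  14:83  15:672
  16:689  17:97  18:229  19:486  20:86  21:523  22:267  23:365
  24:292  25:385  26:308  27:95
Giant step factor: 455^(-28) ≡ 508 (mod 757).
Scan 528·508^i mod 757 for i = 0, 1, …:
  i=0: 528   i=1: 246   i=2: 63   i=3: 210
  i=4: 700   i=5: 567   i=6: 376   i=7: 244
  i=8: 561   i=9: 356     …   i=13: 82
  i=14: 21
Match at i=14, j=4: x = 14·28 + 4 = 396.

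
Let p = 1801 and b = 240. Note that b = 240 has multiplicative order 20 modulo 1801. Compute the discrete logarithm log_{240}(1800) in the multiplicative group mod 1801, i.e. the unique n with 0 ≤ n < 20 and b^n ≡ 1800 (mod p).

10

Successive powers of 240 modulo 1801:
  240^0=1  240^1=240  240^2=1769  240^3=1325  240^4=1024  240^5=824
  240^6=1451  240^7=647  240^8=394  240^9=908  240^10=1800
So 240^10 ≡ 1800 (mod 1801), giving n = 10.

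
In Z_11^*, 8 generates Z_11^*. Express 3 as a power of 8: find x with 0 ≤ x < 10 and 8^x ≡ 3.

Successive powers of 8 modulo 11:
  8^0=1  8^1=8  8^2=9  8^3=6  8^4=4  8^5=10
  8^6=3
So 8^6 ≡ 3 (mod 11), giving x = 6.

6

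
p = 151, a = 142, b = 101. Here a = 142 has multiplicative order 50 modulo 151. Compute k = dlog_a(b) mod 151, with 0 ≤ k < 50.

Baby-step giant-step with m = ceil(sqrt(50)) = 8.
Baby table (142^j mod 151 for j=0..7):
  0:1  1:142  2:81  3:26  4:68  5:143  6:72  7:107
Giant step factor: 142^(-8) ≡ 98 (mod 151).
Scan 101·98^i mod 151 for i = 0, 1, …:
  i=0: 101   i=1: 83   i=2: 131   i=3: 3
  i=4: 143
Match at i=4, j=5: k = 4·8 + 5 = 37.

37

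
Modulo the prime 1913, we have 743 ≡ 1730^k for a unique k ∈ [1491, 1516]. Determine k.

1514

Compute 1730^1491 mod 1913 = 1019, then multiply by 1730 repeatedly:
  1730^1491=1019  1730^1492=997  1730^1493=1197  1730^1494=944  1730^1495=1331
  1730^1496=1291  1730^1497=959  1730^1498=499  1730^1499=507  1730^1500=956
  1730^1501=1048  1730^1502=1429  1730^1503=574  1730^1504=173  1730^1505=862
  1730^1506=1033  1730^1507=348  1730^1508=1358  1730^1509=176  1730^1510=313
  1730^1511=111  1730^1512=730  1730^1513=320  1730^1514=743
Found 743 at exponent 1514.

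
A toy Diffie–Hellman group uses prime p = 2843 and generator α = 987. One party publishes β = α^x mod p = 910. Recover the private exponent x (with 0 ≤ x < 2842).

Baby-step giant-step with m = ceil(sqrt(2842)) = 54.
Baby table (987^j mod 2843 for j=0..53):
  0:1  1:987  2:1863  3:2203  4:2309  5:1740  6:208  7:600
  8:856  9:501  10:2648  11:859  12:619  13:2551  14:1782  15:1860
  16:2085  17:2406  18:817  19:1810  20:1066  21:232  22:1544  23:80
  24:2199  25:1204  26:2817  27:2768  28:2736  29:2425  30:2512  31:248
  32:278  33:1458  34:488  35:1189  36:2227  37:410  38:964  39:1906
  40:1999  41:2814  42:2650  43:2833  44:1502  45:1271  46:714  47:2497
  48:2501  49:763  50:2529  51:2812  52:676  53:1950
Giant step factor: 987^(-54) ≡ 1538 (mod 2843).
Scan 910·1538^i mod 2843 for i = 0, 1, …:
  i=0: 910   i=1: 824   i=2: 2177   i=3: 2015
  i=4: 200   i=5: 556   i=6: 2228   i=7: 849
  i=8: 825   i=9: 872     …   i=13: 754
  i=14: 2551
Match at i=14, j=13: x = 14·54 + 13 = 769.

769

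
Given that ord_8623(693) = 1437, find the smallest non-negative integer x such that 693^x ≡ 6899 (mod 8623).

361

Baby-step giant-step with m = ceil(sqrt(1437)) = 38.
Baby table (693^j mod 8623 for j=0..37):
  0:1  1:693  2:5984  3:7872  4:5560  5:7222  6:3506  7:6595
  8:145  9:5632  10:5380  11:3204  12:4261  13:3807  14:8236  15:7745
  16:3779  17:6078  18:4030  19:7561  20:5612  21:143  22:4246  23:2035
  24:4706  25:1764  26:6609  27:1224  28:3178  29:3489  30:3437  31:1893
  32:1153  33:5713  34:1152  35:5020  36:3791  37:5771
Giant step factor: 693^(-38) ≡ 3690 (mod 8623).
Scan 6899·3690^i mod 8623 for i = 0, 1, …:
  i=0: 6899   i=1: 2214   i=2: 3679   i=3: 2908
  i=4: 3508   i=5: 1397   i=6: 6999   i=7: 425
  i=8: 7487   i=9: 7561
Match at i=9, j=19: x = 9·38 + 19 = 361.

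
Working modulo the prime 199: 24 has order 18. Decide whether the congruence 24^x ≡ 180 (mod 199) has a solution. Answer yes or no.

⟨24⟩ has order 18; its elements mod 199 are {1, 19, 21, 24, 37, 43, 58, 92, 93, 106, 107, 141, 156, 162, 175, 178, 180, 198}.
180 is in this set.

yes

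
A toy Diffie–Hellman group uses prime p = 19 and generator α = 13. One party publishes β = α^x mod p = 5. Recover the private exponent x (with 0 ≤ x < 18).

14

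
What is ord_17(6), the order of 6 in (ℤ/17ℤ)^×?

16

The order of 6 must divide p − 1 = 16 = 2^4.
Divisors: 1, 2, 4, 8, 16.
Check each in increasing order: 6^1 ≡ 6;  6^2 ≡ 2;  6^4 ≡ 4;  6^8 ≡ 16;  6^16 ≡ 1.
Smallest exponent giving 1 is 16.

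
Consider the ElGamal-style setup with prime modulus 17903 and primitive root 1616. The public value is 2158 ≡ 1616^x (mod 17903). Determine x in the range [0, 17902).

15643

Baby-step giant-step with m = ceil(sqrt(17902)) = 134.
Baby table (1616^j mod 17903 for j=0..133):
  0:1  1:1616  2:15521  3:17736  4:16576  5:3928  6:9986  7:6773
  8:6435  9:15220  10:14701  11:17438  12:486  13:15547  14:6043  15:8353
  16:17489  17:11290  18:1483  19:15429  20:12288  21:2981  22:1389  23:6749
  24:3457  25:776  26:806  27:13480  28:13632  29:8622  30:4618  31:15040
  32:10269  33:16526  34:12643  35:3765  36:15123  37:1173  38:15753  39:16685
  40:1042  41:990  42:6473  43:5016  44:13700  45:11092  46:3769  47:3684
  48:9548  49:15085  50:11377  51:16754  52:5128  53:15662  54:12853  55:2968
  56:16187  57:1909  58:5628  59:124  60:3451  61:8983  62:15098  63:14482
  64:3691  65:2957  66:16314  67:10208  68:7465  69:14721  70:13952  71:6555
  72:12207  73:15309  74:15301  75:2373  76:3526  77:4862  78:15478  79:1957
  80:11584  81:11109  82:13338  83:16899  84:6709  85:10429  86:6541  87:7486
  88:12851  89:17639  90:3048  91:2243  92:8282  93:10171  94:1382  95:13340
  96:2228  97:1945  98:10095  99:3887  100:15342  101:14920  102:13282  103:15918
  104:14780  105:1878  106:9241  107:2354  108:8628  109:14314  110:748  111:9267
  112:8564  113:405  114:9972  115:2052  116:3977  117:17558  118:15376  119:16155
  120:3906  121:10240  122:5468  123:10109  124:8608  125:17800  126:12582  127:12607
  128:17201  129:11360  130:7185  131:9816  132:598  133:17509
Giant step factor: 1616^(-134) ≡ 7169 (mod 17903).
Scan 2158·7169^i mod 17903 for i = 0, 1, …:
  i=0: 2158   i=1: 2510   i=2: 1675   i=3: 13065
  i=4: 12392   i=5: 3562   i=6: 6300   i=7: 13334
  i=8: 7329   i=9: 14199     …   i=115: 6466
  i=116: 3887
Match at i=116, j=99: x = 116·134 + 99 = 15643.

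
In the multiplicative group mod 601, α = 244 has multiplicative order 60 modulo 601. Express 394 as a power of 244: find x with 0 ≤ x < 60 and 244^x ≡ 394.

9

Successive powers of 244 modulo 601:
  244^0=1  244^1=244  244^2=37  244^3=13  244^4=167  244^5=481
  244^6=169  244^7=368  244^8=243  244^9=394
So 244^9 ≡ 394 (mod 601), giving x = 9.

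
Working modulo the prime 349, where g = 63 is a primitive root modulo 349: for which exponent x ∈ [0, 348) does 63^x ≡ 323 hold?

Baby-step giant-step with m = ceil(sqrt(348)) = 19.
Baby table (63^j mod 349 for j=0..18):
  0:1  1:63  2:130  3:163  4:148  5:250  6:45  7:43
  8:266  9:6  10:29  11:82  12:280  13:190  14:104  15:270
  16:258  17:200  18:36
Giant step factor: 63^(-19) ≡ 347 (mod 349).
Scan 323·347^i mod 349 for i = 0, 1, …:
  i=0: 323   i=1: 52   i=2: 245   i=3: 208
  i=4: 282   i=5: 134   i=6: 81   i=7: 187
  i=8: 324   i=9: 50   i=10: 249   i=11: 200
Match at i=11, j=17: x = 11·19 + 17 = 226.

226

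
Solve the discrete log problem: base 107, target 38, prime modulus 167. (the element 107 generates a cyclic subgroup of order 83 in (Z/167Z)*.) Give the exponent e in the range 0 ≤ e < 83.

57

Baby-step giant-step with m = ceil(sqrt(83)) = 10.
Baby table (107^j mod 167 for j=0..9):
  0:1  1:107  2:93  3:98  4:132  5:96  6:85  7:77
  8:56  9:147
Giant step factor: 107^(-10) ≡ 97 (mod 167).
Scan 38·97^i mod 167 for i = 0, 1, …:
  i=0: 38   i=1: 12   i=2: 162   i=3: 16
  i=4: 49   i=5: 77
Match at i=5, j=7: e = 5·10 + 7 = 57.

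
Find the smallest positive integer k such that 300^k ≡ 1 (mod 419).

11

The order of 300 must divide p − 1 = 418 = 2 · 11 · 19.
Divisors: 1, 2, 11, 19, 22, 38, 209, 418.
Check each in increasing order: 300^1 ≡ 300;  300^2 ≡ 334;  300^11 ≡ 1.
Smallest exponent giving 1 is 11.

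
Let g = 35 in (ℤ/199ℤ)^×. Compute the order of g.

The order of 35 must divide p − 1 = 198 = 2 · 3^2 · 11.
Divisors: 1, 2, 3, 6, 9, 11, 18, 22, 33, 66, 99, 198.
Check each in increasing order: 35^1 ≡ 35;  35^2 ≡ 31;  35^3 ≡ 90;  35^6 ≡ 140;  35^9 ≡ 63;  35^11 ≡ 162;  35^18 ≡ 188;  35^22 ≡ 175;  35^33 ≡ 92;  35^66 ≡ 106;  35^99 ≡ 1.
Smallest exponent giving 1 is 99.

99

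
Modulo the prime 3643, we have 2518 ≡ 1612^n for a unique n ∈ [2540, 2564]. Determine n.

Compute 1612^2540 mod 3643 = 2108, then multiply by 1612 repeatedly:
  1612^2540=2108  1612^2541=2820  1612^2542=3019  1612^2543=3223  1612^2544=558
  1612^2545=3318  1612^2546=692  1612^2547=746  1612^2548=362  1612^2549=664
  1612^2550=2969  1612^2551=2769  1612^2552=953  1612^2553=2533  1612^2554=3036
  1612^2555=1483  1612^2556=788  1612^2557=2492  1612^2558=2518
Found 2518 at exponent 2558.

2558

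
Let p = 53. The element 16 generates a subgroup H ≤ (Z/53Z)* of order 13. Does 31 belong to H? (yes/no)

31 ∈ ⟨16⟩ iff 31^13 ≡ 1 (mod 53), since |⟨16⟩| = 13.
31^13 mod 53 = 30.
Since 30 ≠ 1, 31 does not lie in the subgroup.

no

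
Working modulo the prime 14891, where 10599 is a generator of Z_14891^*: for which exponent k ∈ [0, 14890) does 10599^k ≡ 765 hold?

2544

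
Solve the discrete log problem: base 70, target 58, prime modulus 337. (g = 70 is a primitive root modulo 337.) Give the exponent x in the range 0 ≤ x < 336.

303

Baby-step giant-step with m = ceil(sqrt(336)) = 19.
Baby table (70^j mod 337 for j=0..18):
  0:1  1:70  2:182  3:271  4:98  5:120  6:312  7:272
  8:168  9:302  10:246  11:33  12:288  13:277  14:181  15:201
  16:253  17:186  18:214
Giant step factor: 70^(-19) ≡ 51 (mod 337).
Scan 58·51^i mod 337 for i = 0, 1, …:
  i=0: 58   i=1: 262   i=2: 219   i=3: 48
  i=4: 89   i=5: 158   i=6: 307   i=7: 155
  i=8: 154   i=9: 103     …   i=14: 176
  i=15: 214
Match at i=15, j=18: x = 15·19 + 18 = 303.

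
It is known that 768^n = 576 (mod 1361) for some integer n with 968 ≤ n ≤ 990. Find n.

Compute 768^968 mod 1361 = 658, then multiply by 768 repeatedly:
  768^968=658  768^969=413  768^970=71  768^971=88  768^972=895
  768^973=55  768^974=49  768^975=885  768^976=541  768^977=383
  768^978=168  768^979=1090  768^980=105  768^981=341  768^982=576
Found 576 at exponent 982.

982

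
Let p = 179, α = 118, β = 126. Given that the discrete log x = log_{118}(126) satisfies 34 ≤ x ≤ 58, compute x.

40

Compute 118^34 mod 179 = 101, then multiply by 118 repeatedly:
  118^34=101  118^35=104  118^36=100  118^37=165  118^38=138
  118^39=174  118^40=126
Found 126 at exponent 40.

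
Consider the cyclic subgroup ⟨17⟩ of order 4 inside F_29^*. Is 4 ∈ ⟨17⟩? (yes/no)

no

4 ∈ ⟨17⟩ iff 4^4 ≡ 1 (mod 29), since |⟨17⟩| = 4.
4^4 mod 29 = 24.
Since 24 ≠ 1, 4 does not lie in the subgroup.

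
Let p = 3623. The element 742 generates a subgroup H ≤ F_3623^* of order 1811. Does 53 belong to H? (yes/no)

53 ∈ ⟨742⟩ iff 53^1811 ≡ 1 (mod 3623), since |⟨742⟩| = 1811.
53^1811 mod 3623 = 3622.
Since 3622 ≠ 1, 53 does not lie in the subgroup.

no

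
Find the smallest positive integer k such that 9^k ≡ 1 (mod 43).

21

The order of 9 must divide p − 1 = 42 = 2 · 3 · 7.
Divisors: 1, 2, 3, 6, 7, 14, 21, 42.
Check each in increasing order: 9^1 ≡ 9;  9^2 ≡ 38;  9^3 ≡ 41;  9^6 ≡ 4;  9^7 ≡ 36;  9^14 ≡ 6;  9^21 ≡ 1.
Smallest exponent giving 1 is 21.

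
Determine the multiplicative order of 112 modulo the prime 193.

4

The order of 112 must divide p − 1 = 192 = 2^6 · 3.
Divisors: 1, 2, 3, 4, 6, 8, 12, 16, 24, 32, 48, 64, 96, 192.
Check each in increasing order: 112^1 ≡ 112;  112^2 ≡ 192;  112^3 ≡ 81;  112^4 ≡ 1.
Smallest exponent giving 1 is 4.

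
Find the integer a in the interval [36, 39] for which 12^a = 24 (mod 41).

39

Compute 12^36 mod 41 = 4, then multiply by 12 repeatedly:
  12^36=4  12^37=7  12^38=2  12^39=24
Found 24 at exponent 39.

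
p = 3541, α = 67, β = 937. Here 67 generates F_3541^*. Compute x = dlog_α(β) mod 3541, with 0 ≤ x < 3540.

Baby-step giant-step with m = ceil(sqrt(3540)) = 60.
Baby table (67^j mod 3541 for j=0..59):
  0:1  1:67  2:948  3:3319  4:2831  5:2004  6:3251  7:1816
  8:1278  9:642  10:522  11:3105  12:2657  13:969  14:1185  15:1493
  16:883  17:2505  18:1408  19:2270  20:3368  21:2573  22:2423  23:2996
  24:2436  25:326  26:596  27:981  28:1989  29:2246  30:1760  31:1067
  32:669  33:2331  34:373  35:204  36:3045  37:2178  38:745  39:341
  40:1601  41:1037  42:2200  43:2219  44:3492  45:258  46:3122  47:255
  48:2921  49:952  50:46  51:3082  52:1116  53:411  54:2750  55:118
  56:824  57:2093  58:2132  59:1204
Giant step factor: 67^(-60) ≡ 2449 (mod 3541).
Scan 937·2449^i mod 3541 for i = 0, 1, …:
  i=0: 937   i=1: 145   i=2: 1005   i=3: 250
  i=4: 3198   i=5: 2751   i=6: 2217   i=7: 1080
  i=8: 3334   i=9: 2961     …   i=48: 3049
  i=49: 2573
Match at i=49, j=21: x = 49·60 + 21 = 2961.

2961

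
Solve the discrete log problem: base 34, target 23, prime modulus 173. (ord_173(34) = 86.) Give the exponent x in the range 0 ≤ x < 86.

Baby-step giant-step with m = ceil(sqrt(86)) = 10.
Baby table (34^j mod 173 for j=0..9):
  0:1  1:34  2:118  3:33  4:84  5:88  6:51  7:4
  8:136  9:126
Giant step factor: 34^(-10) ≡ 135 (mod 173).
Scan 23·135^i mod 173 for i = 0, 1, …:
  i=0: 23   i=1: 164   i=2: 169   i=3: 152
  i=4: 106   i=5: 124   i=6: 132   i=7: 1
Match at i=7, j=0: x = 7·10 + 0 = 70.

70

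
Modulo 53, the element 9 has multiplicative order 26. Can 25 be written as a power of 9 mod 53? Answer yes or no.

yes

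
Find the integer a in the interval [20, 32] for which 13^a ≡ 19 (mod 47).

25

Compute 13^20 mod 47 = 4, then multiply by 13 repeatedly:
  13^20=4  13^21=5  13^22=18  13^23=46  13^24=34
  13^25=19
Found 19 at exponent 25.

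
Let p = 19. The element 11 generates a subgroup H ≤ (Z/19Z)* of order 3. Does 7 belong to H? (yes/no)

yes

⟨11⟩ has order 3; its elements mod 19 are {1, 7, 11}.
7 is in this set.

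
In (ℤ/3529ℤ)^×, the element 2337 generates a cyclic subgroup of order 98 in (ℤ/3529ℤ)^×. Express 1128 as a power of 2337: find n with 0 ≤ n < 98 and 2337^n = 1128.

17

Baby-step giant-step with m = ceil(sqrt(98)) = 10.
Baby table (2337^j mod 3529 for j=0..9):
  0:1  1:2337  2:2206  3:3082  4:3474  5:2038  6:2185  7:3411
  8:3025  9:838
Giant step factor: 2337^(-10) ≡ 1195 (mod 3529).
Scan 1128·1195^i mod 3529 for i = 0, 1, …:
  i=0: 1128   i=1: 3411
Match at i=1, j=7: n = 1·10 + 7 = 17.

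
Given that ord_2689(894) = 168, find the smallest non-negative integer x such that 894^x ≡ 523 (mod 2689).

Baby-step giant-step with m = ceil(sqrt(168)) = 13.
Baby table (894^j mod 2689 for j=0..12):
  0:1  1:894  2:603  3:1282  4:594  5:1303  6:545  7:521
  8:577  9:2239  10:1050  11:239  12:1235
Giant step factor: 894^(-13) ≡ 321 (mod 2689).
Scan 523·321^i mod 2689 for i = 0, 1, …:
  i=0: 523   i=1: 1165   i=2: 194   i=3: 427
  i=4: 2617   i=5: 1089   i=6: 2688   i=7: 2368
  i=8: 1830   i=9: 1228   i=10: 1594   i=11: 764
  i=12: 545
Match at i=12, j=6: x = 12·13 + 6 = 162.

162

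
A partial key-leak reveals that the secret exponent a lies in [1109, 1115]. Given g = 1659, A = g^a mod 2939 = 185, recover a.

1112

Compute 1659^1109 mod 2939 = 2117, then multiply by 1659 repeatedly:
  1659^1109=2117  1659^1110=2937  1659^1111=2560  1659^1112=185
Found 185 at exponent 1112.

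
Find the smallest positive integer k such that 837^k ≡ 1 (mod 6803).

The order of 837 must divide p − 1 = 6802 = 2 · 19 · 179.
Divisors: 1, 2, 19, 38, 179, 358, 3401, 6802.
Check each in increasing order: 837^1 ≡ 837;  837^2 ≡ 6663;  837^19 ≡ 5051;  837^38 ≡ 1351;  837^179 ≡ 2278;  837^358 ≡ 5398;  837^3401 ≡ 6802;  837^6802 ≡ 1.
Smallest exponent giving 1 is 6802.

6802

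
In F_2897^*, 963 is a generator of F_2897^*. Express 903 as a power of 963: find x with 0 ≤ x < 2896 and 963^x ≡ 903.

Baby-step giant-step with m = ceil(sqrt(2896)) = 54.
Baby table (963^j mod 2897 for j=0..53):
  0:1  1:963  2:329  3:1054  4:1052  5:2023  6:1365  7:2154
  8:50  9:1798  10:1965  11:554  12:454  13:2652  14:1619  15:511
  16:2500  17:93  18:2649  19:1627  20:2421  21:2235  22:2731  23:2374
  24:429  25:1753  26:2085  27:234  28:2273  29:1664  30:391  31:2820
  32:1171  33:740  34:2855  35:112  36:667  37:2084  38:2168  39:1944
  40:610  41:2236  42:797  43:2703  44:1483  45:2805  46:1211  47:1599
  48:1530  49:1714  50:2189  51:1888  52:1725  53:1194
Giant step factor: 963^(-54) ≡ 2039 (mod 2897).
Scan 903·2039^i mod 2897 for i = 0, 1, …:
  i=0: 903   i=1: 1622   i=2: 1781   i=3: 1518
  i=4: 1206   i=5: 2378   i=6: 2061   i=7: 1729
  i=8: 2679   i=9: 1636     …   i=20: 1234
  i=21: 1530
Match at i=21, j=48: x = 21·54 + 48 = 1182.

1182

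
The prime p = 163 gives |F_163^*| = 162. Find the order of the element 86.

54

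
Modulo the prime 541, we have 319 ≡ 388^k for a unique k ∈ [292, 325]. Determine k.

322

Compute 388^292 mod 541 = 16, then multiply by 388 repeatedly:
  388^292=16  388^293=257  388^294=172  388^295=193  388^296=226
  388^297=46  388^298=536  388^299=224  388^300=352  388^301=244
  388^302=538  388^303=459  388^304=103  388^305=471  388^306=431
  388^307=59  388^308=170  388^309=499  388^310=475  388^311=360
  388^312=102  388^313=83  388^314=285  388^315=216  388^316=494
  388^317=158  388^318=171  388^319=346  388^320=80  388^321=203
  388^322=319
Found 319 at exponent 322.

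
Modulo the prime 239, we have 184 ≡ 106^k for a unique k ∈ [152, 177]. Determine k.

155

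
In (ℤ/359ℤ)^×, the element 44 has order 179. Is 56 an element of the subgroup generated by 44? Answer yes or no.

no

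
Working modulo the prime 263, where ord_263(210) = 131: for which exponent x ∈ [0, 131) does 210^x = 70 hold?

Baby-step giant-step with m = ceil(sqrt(131)) = 12.
Baby table (210^j mod 263 for j=0..11):
  0:1  1:210  2:179  3:244  4:218  5:18  6:98  7:66
  8:184  9:242  10:61  11:186
Giant step factor: 210^(-12) ≡ 234 (mod 263).
Scan 70·234^i mod 263 for i = 0, 1, …:
  i=0: 70   i=1: 74   i=2: 221   i=3: 166
  i=4: 183   i=5: 216   i=6: 48   i=7: 186
Match at i=7, j=11: x = 7·12 + 11 = 95.

95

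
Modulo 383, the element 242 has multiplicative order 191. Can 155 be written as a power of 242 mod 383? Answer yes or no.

no

155 ∈ ⟨242⟩ iff 155^191 ≡ 1 (mod 383), since |⟨242⟩| = 191.
155^191 mod 383 = 382.
Since 382 ≠ 1, 155 does not lie in the subgroup.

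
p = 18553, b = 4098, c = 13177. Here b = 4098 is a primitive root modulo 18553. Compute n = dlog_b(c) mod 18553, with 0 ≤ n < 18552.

3691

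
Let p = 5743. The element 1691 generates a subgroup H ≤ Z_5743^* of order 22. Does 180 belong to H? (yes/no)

yes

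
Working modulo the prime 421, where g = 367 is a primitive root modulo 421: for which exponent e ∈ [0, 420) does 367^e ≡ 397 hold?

Baby-step giant-step with m = ceil(sqrt(420)) = 21.
Baby table (367^j mod 421 for j=0..20):
  0:1  1:367  2:390  3:411  4:119  5:310  6:100  7:73
  8:268  9:263  10:112  11:267  12:317  13:143  14:277  15:198
  16:254  17:177  18:125  19:407  20:335
Giant step factor: 367^(-21) ≡ 162 (mod 421).
Scan 397·162^i mod 421 for i = 0, 1, …:
  i=0: 397   i=1: 322   i=2: 381   i=3: 256
  i=4: 214   i=5: 146   i=6: 76   i=7: 103
  i=8: 267
Match at i=8, j=11: e = 8·21 + 11 = 179.

179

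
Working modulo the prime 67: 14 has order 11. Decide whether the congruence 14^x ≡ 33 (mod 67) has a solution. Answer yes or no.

no

⟨14⟩ has order 11; its elements mod 67 are {1, 9, 14, 15, 22, 24, 25, 40, 59, 62, 64}.
33 is not in this set.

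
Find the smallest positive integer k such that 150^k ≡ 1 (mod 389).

97

The order of 150 must divide p − 1 = 388 = 2^2 · 97.
Divisors: 1, 2, 4, 97, 194, 388.
Check each in increasing order: 150^1 ≡ 150;  150^2 ≡ 327;  150^4 ≡ 343;  150^97 ≡ 1.
Smallest exponent giving 1 is 97.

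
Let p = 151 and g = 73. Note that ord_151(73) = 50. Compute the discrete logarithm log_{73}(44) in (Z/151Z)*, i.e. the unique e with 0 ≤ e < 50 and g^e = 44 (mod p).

2

Successive powers of 73 modulo 151:
  73^0=1  73^1=73  73^2=44
So 73^2 ≡ 44 (mod 151), giving e = 2.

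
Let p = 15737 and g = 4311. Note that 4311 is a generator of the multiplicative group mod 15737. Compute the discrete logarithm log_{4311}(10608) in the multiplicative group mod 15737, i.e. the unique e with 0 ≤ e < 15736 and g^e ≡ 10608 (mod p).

Baby-step giant-step with m = ceil(sqrt(15736)) = 126.
Baby table (4311^j mod 15737 for j=0..125):
  0:1  1:4311  2:15061  3:12846  4:603  5:2928  6:1534  7:3534
  8:1658  9:3040  10:12256  11:6507  12:8343  13:7628  14:9715  15:5208
  16:10726  17:4480  18:3981  19:8761  20:15608  21:10413  22:8519  23:10988
  24:898  25:15713  26:6695  27:487  28:6436  29:1265  30:8413  31:10395
  32:9606  33:7419  34:5725  35:4859  36:1202  37:4349  38:5772  39:2895
  40:904  41:10105  42:2639  43:14615  44:10054  45:3096  46:1880  47:125
  48:3817  49:9922  50:576  51:12427  52:4049  53:2906  54:1114  55:2669
  56:2312  57:5511  58:10788  59:4233  60:9280  61:2626  62:5783  63:3105
  64:9205  65:9778  66:9272  67:15349  68:11191  69:10496  70:4381  71:2091
  72:12737  73:2814  74:13664  75:1913  76:755  77:12983  78:8941  79:4738
  80:14629  81:7460  82:9369  83:8617  84:8567  85:13335  86:15661  87:2841
  88:4165  89:15135  90:1383  91:13527  92:9312  93:14682  94:15625  95:5015
  96:12764  97:9052  98:11149  99:2541  100:1299  101:13354  102:3148  103:5734
  104:12184  105:10855  106:9804  107:11199  108:13510  109:14710  110:10437  111:1824
  112:10501  113:10199  114:14448  115:14019  116:5829  117:12567  118:9583  119:2688
  120:5536  121:8404  122:3070  123:15690  124:1964  125:298
Giant step factor: 4311^(-126) ≡ 5602 (mod 15737).
Scan 10608·5602^i mod 15737 for i = 0, 1, …:
  i=0: 10608   i=1: 3104   i=2: 14960   i=3: 6395
  i=4: 7378   i=5: 6194   i=6: 14440   i=7: 4700
  i=8: 1399   i=9: 172     …   i=83: 6237
  i=84: 3534
Match at i=84, j=7: e = 84·126 + 7 = 10591.

10591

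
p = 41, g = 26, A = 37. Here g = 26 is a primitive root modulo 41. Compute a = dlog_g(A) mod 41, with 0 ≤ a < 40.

16

Successive powers of 26 modulo 41:
  26^0=1  26^1=26  26^2=20  26^3=28  26^4=31  26^5=27
  26^6=5  26^7=7  26^8=18  26^9=17  26^10=32  26^11=12
  26^12=25  26^13=35  26^14=8  26^15=3  26^16=37
So 26^16 ≡ 37 (mod 41), giving a = 16.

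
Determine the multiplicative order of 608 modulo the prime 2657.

The order of 608 must divide p − 1 = 2656 = 2^5 · 83.
Divisors: 1, 2, 4, 8, 16, 32, 83, 166, 332, 664, 1328, 2656.
Check each in increasing order: 608^1 ≡ 608;  608^2 ≡ 341;  608^4 ≡ 2030;  608^8 ≡ 2550;  608^16 ≡ 821;  608^32 ≡ 1820;  608^83 ≡ 666;  608^166 ≡ 2494;  608^332 ≡ 2656;  608^664 ≡ 1.
Smallest exponent giving 1 is 664.

664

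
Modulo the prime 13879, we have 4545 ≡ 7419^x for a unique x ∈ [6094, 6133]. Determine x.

6127

Compute 7419^6094 mod 13879 = 3095, then multiply by 7419 repeatedly:
  7419^6094=3095  7419^6095=5939  7419^6096=9495  7419^6097=7480  7419^6098=5878
  7419^6099=1064  7419^6100=10544  7419^6101=3892  7419^6102=6428  7419^6103=1088
  7419^6104=8173  7419^6105=12015  7419^6106=8347  7419^6107=12174  7419^6108=8253
  7419^6109=8738  7419^6110=12292  7419^6111=9318  7419^6112=12822  7419^6113=13631
  7419^6114=5995  7419^6115=8589  7419^6116=3302  7419^6117=1103  7419^6118=8426
  7419^6119=1478  7419^6120=872  7419^6121=1754  7419^6122=8303  7419^6123=4955
  7419^6124=9553  7419^6125=7533  7419^6126=10473  7419^6127=4545
Found 4545 at exponent 6127.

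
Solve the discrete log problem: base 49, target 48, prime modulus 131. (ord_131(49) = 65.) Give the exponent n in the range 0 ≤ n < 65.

18

Successive powers of 49 modulo 131:
  49^0=1  49^1=49  49^2=43  49^3=11  49^4=15  49^5=80
  49^6=121  49^7=34  49^8=94  49^9=21  49^10=112  49^11=117
  49^12=100  49^13=53  49^14=108  49^15=52  49^16=59  49^17=9
  49^18=48
So 49^18 ≡ 48 (mod 131), giving n = 18.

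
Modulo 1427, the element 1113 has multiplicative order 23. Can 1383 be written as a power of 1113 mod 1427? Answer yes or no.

1383 ∈ ⟨1113⟩ iff 1383^23 ≡ 1 (mod 1427), since |⟨1113⟩| = 23.
1383^23 mod 1427 = 808.
Since 808 ≠ 1, 1383 does not lie in the subgroup.

no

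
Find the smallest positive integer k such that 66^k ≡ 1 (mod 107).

106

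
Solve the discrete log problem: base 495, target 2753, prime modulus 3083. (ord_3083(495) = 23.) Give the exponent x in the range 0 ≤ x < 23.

Successive powers of 495 modulo 3083:
  495^0=1  495^1=495  495^2=1468  495^3=2155  495^4=7  495^5=382
  495^6=1027  495^7=2753
So 495^7 ≡ 2753 (mod 3083), giving x = 7.

7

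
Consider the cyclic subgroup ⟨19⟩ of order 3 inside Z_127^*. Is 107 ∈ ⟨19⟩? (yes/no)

⟨19⟩ has order 3; its elements mod 127 are {1, 19, 107}.
107 is in this set.

yes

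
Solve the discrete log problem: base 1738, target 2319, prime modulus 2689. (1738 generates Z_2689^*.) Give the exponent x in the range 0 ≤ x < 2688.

1144

Baby-step giant-step with m = ceil(sqrt(2688)) = 52.
Baby table (1738^j mod 2689 for j=0..51):
  0:1  1:1738  2:897  3:2055  4:598  5:1370  6:1295  7:17
  8:2656  9:1804  10:2667  11:2099  12:1778  13:503  14:289  15:2128
  16:1089  17:2315  18:726  19:647  20:484  21:2224  22:1219  23:2379
  24:1709  25:1586  26:243  27:161  28:162  29:1900  30:108  31:2163
  32:72  33:1442  34:48  35:65  36:32  37:1836  38:1814  39:1224
  40:313  41:816  42:1105  43:544  44:1633  45:1259  46:1985  47:2632
  48:427  49:2651  50:1181  51:871
Giant step factor: 1738^(-52) ≡ 74 (mod 2689).
Scan 2319·74^i mod 2689 for i = 0, 1, …:
  i=0: 2319   i=1: 2199   i=2: 1386   i=3: 382
  i=4: 1378   i=5: 2479   i=6: 594   i=7: 932
  i=8: 1743   i=9: 2599     …   i=21: 2580
  i=22: 1
Match at i=22, j=0: x = 22·52 + 0 = 1144.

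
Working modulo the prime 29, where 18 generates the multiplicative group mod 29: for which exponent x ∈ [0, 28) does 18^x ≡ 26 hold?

17

Successive powers of 18 modulo 29:
  18^0=1  18^1=18  18^2=5  18^3=3  18^4=25  18^5=15
  18^6=9  18^7=17  18^8=16  18^9=27  18^10=22  18^11=19
  18^12=23  18^13=8  18^14=28  18^15=11  18^16=24  18^17=26
So 18^17 ≡ 26 (mod 29), giving x = 17.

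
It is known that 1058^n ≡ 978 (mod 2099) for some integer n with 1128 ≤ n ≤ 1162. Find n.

1142

Compute 1058^1128 mod 2099 = 1034, then multiply by 1058 repeatedly:
  1058^1128=1034  1058^1129=393  1058^1130=192  1058^1131=1632  1058^1132=1278
  1058^1133=368  1058^1134=1029  1058^1135=1400  1058^1136=1405  1058^1137=398
  1058^1138=1284  1058^1139=419  1058^1140=413  1058^1141=362  1058^1142=978
Found 978 at exponent 1142.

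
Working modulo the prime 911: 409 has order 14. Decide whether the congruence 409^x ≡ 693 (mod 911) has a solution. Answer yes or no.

no

⟨409⟩ has order 14; its elements mod 911 are {1, 7, 49, 130, 332, 343, 409, 502, 568, 579, 781, 862, 904, 910}.
693 is not in this set.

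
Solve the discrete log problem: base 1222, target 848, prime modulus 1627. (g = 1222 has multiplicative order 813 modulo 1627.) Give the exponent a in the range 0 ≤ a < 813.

311

Baby-step giant-step with m = ceil(sqrt(813)) = 29.
Baby table (1222^j mod 1627 for j=0..28):
  0:1  1:1222  2:1325  3:285  4:92  5:161  6:1502  7:188
  8:329  9:169  10:1516  11:1026  12:982  13:905  14:1177  15:26
  16:859  17:283  18:902  19:765  20:932  21:4  22:7  23:419
  24:1140  25:368  26:644  27:1127  28:752
Giant step factor: 1222^(-29) ≡ 565 (mod 1627).
Scan 848·565^i mod 1627 for i = 0, 1, …:
  i=0: 848   i=1: 782   i=2: 913   i=3: 86
  i=4: 1407   i=5: 979   i=6: 1582   i=7: 607
  i=8: 1285   i=9: 383   i=10: 4
Match at i=10, j=21: a = 10·29 + 21 = 311.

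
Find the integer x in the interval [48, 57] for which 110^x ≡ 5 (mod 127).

Compute 110^48 mod 127 = 47, then multiply by 110 repeatedly:
  110^48=47  110^49=90  110^50=121  110^51=102  110^52=44
  110^53=14  110^54=16  110^55=109  110^56=52  110^57=5
Found 5 at exponent 57.

57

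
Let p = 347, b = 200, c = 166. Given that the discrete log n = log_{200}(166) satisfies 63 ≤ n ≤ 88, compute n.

75

Compute 200^63 mod 347 = 19, then multiply by 200 repeatedly:
  200^63=19  200^64=330  200^65=70  200^66=120  200^67=57
  200^68=296  200^69=210  200^70=13  200^71=171  200^72=194
  200^73=283  200^74=39  200^75=166
Found 166 at exponent 75.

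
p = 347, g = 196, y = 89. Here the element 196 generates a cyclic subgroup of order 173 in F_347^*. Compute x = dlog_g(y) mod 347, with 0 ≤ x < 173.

56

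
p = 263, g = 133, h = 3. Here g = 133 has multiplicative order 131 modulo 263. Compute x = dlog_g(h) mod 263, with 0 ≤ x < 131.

9

Baby-step giant-step with m = ceil(sqrt(131)) = 12.
Baby table (133^j mod 263 for j=0..11):
  0:1  1:133  2:68  3:102  4:153  5:98  6:147  7:89
  8:2  9:3  10:136  11:204
Giant step factor: 133^(-12) ≡ 104 (mod 263).
Scan 3·104^i mod 263 for i = 0, 1, …:
  i=0: 3
Match at i=0, j=9: x = 0·12 + 9 = 9.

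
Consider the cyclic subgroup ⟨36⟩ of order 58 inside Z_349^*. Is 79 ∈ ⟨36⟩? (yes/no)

79 ∈ ⟨36⟩ iff 79^58 ≡ 1 (mod 349), since |⟨36⟩| = 58.
79^58 mod 349 = 348.
Since 348 ≠ 1, 79 does not lie in the subgroup.

no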